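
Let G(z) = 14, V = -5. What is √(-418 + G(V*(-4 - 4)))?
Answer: 2*I*√101 ≈ 20.1*I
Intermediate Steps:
√(-418 + G(V*(-4 - 4))) = √(-418 + 14) = √(-404) = 2*I*√101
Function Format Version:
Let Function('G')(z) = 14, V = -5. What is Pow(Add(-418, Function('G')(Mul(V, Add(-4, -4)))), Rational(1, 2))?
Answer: Mul(2, I, Pow(101, Rational(1, 2))) ≈ Mul(20.100, I)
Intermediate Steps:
Pow(Add(-418, Function('G')(Mul(V, Add(-4, -4)))), Rational(1, 2)) = Pow(Add(-418, 14), Rational(1, 2)) = Pow(-404, Rational(1, 2)) = Mul(2, I, Pow(101, Rational(1, 2)))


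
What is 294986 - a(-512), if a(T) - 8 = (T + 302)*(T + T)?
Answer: 79938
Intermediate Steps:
a(T) = 8 + 2*T*(302 + T) (a(T) = 8 + (T + 302)*(T + T) = 8 + (302 + T)*(2*T) = 8 + 2*T*(302 + T))
294986 - a(-512) = 294986 - (8 + 2*(-512)² + 604*(-512)) = 294986 - (8 + 2*262144 - 309248) = 294986 - (8 + 524288 - 309248) = 294986 - 1*215048 = 294986 - 215048 = 79938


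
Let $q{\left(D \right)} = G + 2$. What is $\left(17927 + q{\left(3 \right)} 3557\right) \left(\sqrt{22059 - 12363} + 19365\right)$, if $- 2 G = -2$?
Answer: $553800270 + 114392 \sqrt{606} \approx 5.5662 \cdot 10^{8}$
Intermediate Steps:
$G = 1$ ($G = \left(- \frac{1}{2}\right) \left(-2\right) = 1$)
$q{\left(D \right)} = 3$ ($q{\left(D \right)} = 1 + 2 = 3$)
$\left(17927 + q{\left(3 \right)} 3557\right) \left(\sqrt{22059 - 12363} + 19365\right) = \left(17927 + 3 \cdot 3557\right) \left(\sqrt{22059 - 12363} + 19365\right) = \left(17927 + 10671\right) \left(\sqrt{9696} + 19365\right) = 28598 \left(4 \sqrt{606} + 19365\right) = 28598 \left(19365 + 4 \sqrt{606}\right) = 553800270 + 114392 \sqrt{606}$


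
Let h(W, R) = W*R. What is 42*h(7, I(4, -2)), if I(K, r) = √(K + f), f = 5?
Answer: 882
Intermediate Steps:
I(K, r) = √(5 + K) (I(K, r) = √(K + 5) = √(5 + K))
h(W, R) = R*W
42*h(7, I(4, -2)) = 42*(√(5 + 4)*7) = 42*(√9*7) = 42*(3*7) = 42*21 = 882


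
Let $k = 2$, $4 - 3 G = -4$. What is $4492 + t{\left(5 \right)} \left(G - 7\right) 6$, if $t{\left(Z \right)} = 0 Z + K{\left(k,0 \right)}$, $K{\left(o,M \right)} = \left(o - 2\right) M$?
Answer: $4492$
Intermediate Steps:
$G = \frac{8}{3}$ ($G = \frac{4}{3} - - \frac{4}{3} = \frac{4}{3} + \frac{4}{3} = \frac{8}{3} \approx 2.6667$)
$K{\left(o,M \right)} = M \left(-2 + o\right)$ ($K{\left(o,M \right)} = \left(-2 + o\right) M = M \left(-2 + o\right)$)
$t{\left(Z \right)} = 0$ ($t{\left(Z \right)} = 0 Z + 0 \left(-2 + 2\right) = 0 + 0 \cdot 0 = 0 + 0 = 0$)
$4492 + t{\left(5 \right)} \left(G - 7\right) 6 = 4492 + 0 \left(\frac{8}{3} - 7\right) 6 = 4492 + 0 \left(- \frac{13}{3}\right) 6 = 4492 + 0 \cdot 6 = 4492 + 0 = 4492$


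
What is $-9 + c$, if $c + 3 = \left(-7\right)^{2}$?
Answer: $37$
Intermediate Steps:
$c = 46$ ($c = -3 + \left(-7\right)^{2} = -3 + 49 = 46$)
$-9 + c = -9 + 46 = 37$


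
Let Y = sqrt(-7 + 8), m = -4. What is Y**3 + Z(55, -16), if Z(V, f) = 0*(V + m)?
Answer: 1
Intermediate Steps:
Y = 1 (Y = sqrt(1) = 1)
Z(V, f) = 0 (Z(V, f) = 0*(V - 4) = 0*(-4 + V) = 0)
Y**3 + Z(55, -16) = 1**3 + 0 = 1 + 0 = 1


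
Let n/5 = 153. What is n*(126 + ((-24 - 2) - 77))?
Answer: 17595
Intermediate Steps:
n = 765 (n = 5*153 = 765)
n*(126 + ((-24 - 2) - 77)) = 765*(126 + ((-24 - 2) - 77)) = 765*(126 + (-26 - 77)) = 765*(126 - 103) = 765*23 = 17595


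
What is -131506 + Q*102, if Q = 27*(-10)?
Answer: -159046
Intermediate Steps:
Q = -270
-131506 + Q*102 = -131506 - 270*102 = -131506 - 27540 = -159046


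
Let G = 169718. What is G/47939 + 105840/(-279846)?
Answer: 336674918/106472519 ≈ 3.1621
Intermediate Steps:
G/47939 + 105840/(-279846) = 169718/47939 + 105840/(-279846) = 169718*(1/47939) + 105840*(-1/279846) = 169718/47939 - 840/2221 = 336674918/106472519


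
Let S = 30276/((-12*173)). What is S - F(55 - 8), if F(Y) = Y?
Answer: -10654/173 ≈ -61.584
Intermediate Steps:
S = -2523/173 (S = 30276/(-2076) = 30276*(-1/2076) = -2523/173 ≈ -14.584)
S - F(55 - 8) = -2523/173 - (55 - 8) = -2523/173 - 1*47 = -2523/173 - 47 = -10654/173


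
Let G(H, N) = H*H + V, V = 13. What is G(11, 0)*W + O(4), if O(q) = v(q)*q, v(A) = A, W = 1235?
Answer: 165506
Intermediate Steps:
G(H, N) = 13 + H² (G(H, N) = H*H + 13 = H² + 13 = 13 + H²)
O(q) = q² (O(q) = q*q = q²)
G(11, 0)*W + O(4) = (13 + 11²)*1235 + 4² = (13 + 121)*1235 + 16 = 134*1235 + 16 = 165490 + 16 = 165506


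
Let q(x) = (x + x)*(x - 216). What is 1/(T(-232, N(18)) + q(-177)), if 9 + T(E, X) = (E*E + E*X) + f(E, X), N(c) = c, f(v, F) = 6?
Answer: 1/188767 ≈ 5.2975e-6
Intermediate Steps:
T(E, X) = -3 + E**2 + E*X (T(E, X) = -9 + ((E*E + E*X) + 6) = -9 + ((E**2 + E*X) + 6) = -9 + (6 + E**2 + E*X) = -3 + E**2 + E*X)
q(x) = 2*x*(-216 + x) (q(x) = (2*x)*(-216 + x) = 2*x*(-216 + x))
1/(T(-232, N(18)) + q(-177)) = 1/((-3 + (-232)**2 - 232*18) + 2*(-177)*(-216 - 177)) = 1/((-3 + 53824 - 4176) + 2*(-177)*(-393)) = 1/(49645 + 139122) = 1/188767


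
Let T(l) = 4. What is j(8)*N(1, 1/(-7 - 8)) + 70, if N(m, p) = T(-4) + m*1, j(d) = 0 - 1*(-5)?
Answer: 95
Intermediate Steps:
j(d) = 5 (j(d) = 0 + 5 = 5)
N(m, p) = 4 + m (N(m, p) = 4 + m*1 = 4 + m)
j(8)*N(1, 1/(-7 - 8)) + 70 = 5*(4 + 1) + 70 = 5*5 + 70 = 25 + 70 = 95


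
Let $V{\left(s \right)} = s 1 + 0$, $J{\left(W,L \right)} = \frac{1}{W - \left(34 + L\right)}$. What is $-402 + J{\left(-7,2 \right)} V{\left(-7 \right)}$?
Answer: $- \frac{17279}{43} \approx -401.84$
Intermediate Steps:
$J{\left(W,L \right)} = \frac{1}{-34 + W - L}$
$V{\left(s \right)} = s$ ($V{\left(s \right)} = s + 0 = s$)
$-402 + J{\left(-7,2 \right)} V{\left(-7 \right)} = -402 + - \frac{1}{34 + 2 - -7} \left(-7\right) = -402 + - \frac{1}{34 + 2 + 7} \left(-7\right) = -402 + - \frac{1}{43} \left(-7\right) = -402 + \left(-1\right) \frac{1}{43} \left(-7\right) = -402 - - \frac{7}{43} = -402 + \frac{7}{43} = - \frac{17279}{43}$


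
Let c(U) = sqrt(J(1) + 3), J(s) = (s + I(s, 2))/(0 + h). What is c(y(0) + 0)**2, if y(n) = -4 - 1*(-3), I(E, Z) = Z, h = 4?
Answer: 15/4 ≈ 3.7500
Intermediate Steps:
y(n) = -1 (y(n) = -4 + 3 = -1)
J(s) = 1/2 + s/4 (J(s) = (s + 2)/(0 + 4) = (2 + s)/4 = (2 + s)*(1/4) = 1/2 + s/4)
c(U) = sqrt(15)/2 (c(U) = sqrt((1/2 + (1/4)*1) + 3) = sqrt((1/2 + 1/4) + 3) = sqrt(3/4 + 3) = sqrt(15/4) = sqrt(15)/2)
c(y(0) + 0)**2 = (sqrt(15)/2)**2 = 15/4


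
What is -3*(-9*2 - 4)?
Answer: 66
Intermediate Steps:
-3*(-9*2 - 4) = -3*(-18 - 4) = -3*(-22) = 66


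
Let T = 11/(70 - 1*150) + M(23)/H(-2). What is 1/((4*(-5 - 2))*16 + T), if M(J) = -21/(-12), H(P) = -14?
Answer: -80/35861 ≈ -0.0022308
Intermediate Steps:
M(J) = 7/4 (M(J) = -21*(-1/12) = 7/4)
T = -21/80 (T = 11/(70 - 1*150) + (7/4)/(-14) = 11/(70 - 150) + (7/4)*(-1/14) = 11/(-80) - ⅛ = 11*(-1/80) - ⅛ = -11/80 - ⅛ = -21/80 ≈ -0.26250)
1/((4*(-5 - 2))*16 + T) = 1/((4*(-5 - 2))*16 - 21/80) = 1/((4*(-7))*16 - 21/80) = 1/(-28*16 - 21/80) = 1/(-448 - 21/80) = 1/(-35861/80) = -80/35861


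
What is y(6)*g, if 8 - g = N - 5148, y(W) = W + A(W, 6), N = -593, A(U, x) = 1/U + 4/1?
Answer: 350689/6 ≈ 58448.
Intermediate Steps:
A(U, x) = 4 + 1/U (A(U, x) = 1/U + 4*1 = 1/U + 4 = 4 + 1/U)
y(W) = 4 + W + 1/W (y(W) = W + (4 + 1/W) = 4 + W + 1/W)
g = 5749 (g = 8 - (-593 - 5148) = 8 - 1*(-5741) = 8 + 5741 = 5749)
y(6)*g = (4 + 6 + 1/6)*5749 = (4 + 6 + ⅙)*5749 = (61/6)*5749 = 350689/6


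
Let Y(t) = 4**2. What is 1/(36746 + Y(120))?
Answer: 1/36762 ≈ 2.7202e-5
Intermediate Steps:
Y(t) = 16
1/(36746 + Y(120)) = 1/(36746 + 16) = 1/36762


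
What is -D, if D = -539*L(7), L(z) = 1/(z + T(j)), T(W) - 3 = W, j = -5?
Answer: 539/5 ≈ 107.80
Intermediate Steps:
T(W) = 3 + W
L(z) = 1/(-2 + z) (L(z) = 1/(z + (3 - 5)) = 1/(z - 2) = 1/(-2 + z))
D = -539/5 (D = -539/(-2 + 7) = -539/5 ≈ -107.80)
-D = -1*(-539/5) = 539/5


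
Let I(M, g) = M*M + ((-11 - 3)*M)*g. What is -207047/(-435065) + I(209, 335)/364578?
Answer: -331966208219/158615127570 ≈ -2.0929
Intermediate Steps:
I(M, g) = M² - 14*M*g (I(M, g) = M² + (-14*M)*g = M² - 14*M*g)
-207047/(-435065) + I(209, 335)/364578 = -207047/(-435065) + (209*(209 - 14*335))/364578 = -207047*(-1/435065) + (209*(209 - 4690))*(1/364578) = 207047/435065 + (209*(-4481))*(1/364578) = 207047/435065 - 936529*1/364578 = 207047/435065 - 936529/364578 = -331966208219/158615127570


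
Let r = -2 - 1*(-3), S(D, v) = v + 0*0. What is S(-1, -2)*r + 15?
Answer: 13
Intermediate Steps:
S(D, v) = v (S(D, v) = v + 0 = v)
r = 1 (r = -2 + 3 = 1)
S(-1, -2)*r + 15 = -2*1 + 15 = -2 + 15 = 13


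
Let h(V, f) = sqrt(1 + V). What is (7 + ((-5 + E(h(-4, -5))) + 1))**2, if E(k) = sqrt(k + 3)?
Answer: (3 + sqrt(3 + I*sqrt(3)))**2 ≈ 22.787 + 4.6224*I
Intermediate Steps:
E(k) = sqrt(3 + k)
(7 + ((-5 + E(h(-4, -5))) + 1))**2 = (7 + ((-5 + sqrt(3 + sqrt(1 - 4))) + 1))**2 = (7 + ((-5 + sqrt(3 + sqrt(-3))) + 1))**2 = (7 + ((-5 + sqrt(3 + I*sqrt(3))) + 1))**2 = (7 + (-4 + sqrt(3 + I*sqrt(3))))**2 = (3 + sqrt(3 + I*sqrt(3)))**2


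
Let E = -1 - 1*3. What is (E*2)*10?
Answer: -80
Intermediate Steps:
E = -4 (E = -1 - 3 = -4)
(E*2)*10 = -4*2*10 = -8*10 = -80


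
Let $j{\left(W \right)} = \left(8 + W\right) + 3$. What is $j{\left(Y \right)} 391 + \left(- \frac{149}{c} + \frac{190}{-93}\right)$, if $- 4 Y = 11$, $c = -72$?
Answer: $\frac{7199933}{2232} \approx 3225.8$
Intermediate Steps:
$Y = - \frac{11}{4}$ ($Y = \left(- \frac{1}{4}\right) 11 = - \frac{11}{4} \approx -2.75$)
$j{\left(W \right)} = 11 + W$
$j{\left(Y \right)} 391 + \left(- \frac{149}{c} + \frac{190}{-93}\right) = \left(11 - \frac{11}{4}\right) 391 + \left(- \frac{149}{-72} + \frac{190}{-93}\right) = \frac{33}{4} \cdot 391 + \left(\left(-149\right) \left(- \frac{1}{72}\right) + 190 \left(- \frac{1}{93}\right)\right) = \frac{12903}{4} + \left(\frac{149}{72} - \frac{190}{93}\right) = \frac{12903}{4} + \frac{59}{2232} = \frac{7199933}{2232}$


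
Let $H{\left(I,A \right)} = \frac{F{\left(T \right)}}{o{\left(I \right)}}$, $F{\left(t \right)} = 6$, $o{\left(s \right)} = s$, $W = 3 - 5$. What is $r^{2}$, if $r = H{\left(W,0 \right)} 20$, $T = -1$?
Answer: $3600$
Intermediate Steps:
$W = -2$
$H{\left(I,A \right)} = \frac{6}{I}$
$r = -60$ ($r = \frac{6}{-2} \cdot 20 = 6 \left(- \frac{1}{2}\right) 20 = \left(-3\right) 20 = -60$)
$r^{2} = \left(-60\right)^{2} = 3600$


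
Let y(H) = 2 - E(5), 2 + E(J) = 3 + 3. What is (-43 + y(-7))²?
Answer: 2025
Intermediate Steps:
E(J) = 4 (E(J) = -2 + (3 + 3) = -2 + 6 = 4)
y(H) = -2 (y(H) = 2 - 1*4 = 2 - 4 = -2)
(-43 + y(-7))² = (-43 - 2)² = (-45)² = 2025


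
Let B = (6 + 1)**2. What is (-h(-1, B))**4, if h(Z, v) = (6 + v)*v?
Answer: 52751532150625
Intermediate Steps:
B = 49 (B = 7**2 = 49)
h(Z, v) = v*(6 + v)
(-h(-1, B))**4 = (-49*(6 + 49))**4 = (-49*55)**4 = (-1*2695)**4 = (-2695)**4 = 52751532150625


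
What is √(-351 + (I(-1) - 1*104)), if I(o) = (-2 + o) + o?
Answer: 3*I*√51 ≈ 21.424*I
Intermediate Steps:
I(o) = -2 + 2*o
√(-351 + (I(-1) - 1*104)) = √(-351 + ((-2 + 2*(-1)) - 1*104)) = √(-351 + ((-2 - 2) - 104)) = √(-351 + (-4 - 104)) = √(-351 - 108) = √(-459) = 3*I*√51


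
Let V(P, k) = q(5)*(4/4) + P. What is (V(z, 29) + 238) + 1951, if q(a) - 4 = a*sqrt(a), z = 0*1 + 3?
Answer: 2196 + 5*sqrt(5) ≈ 2207.2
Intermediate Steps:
z = 3 (z = 0 + 3 = 3)
q(a) = 4 + a**(3/2) (q(a) = 4 + a*sqrt(a) = 4 + a**(3/2))
V(P, k) = 4 + P + 5*sqrt(5) (V(P, k) = (4 + 5**(3/2))*(4/4) + P = (4 + 5*sqrt(5))*(4*(1/4)) + P = (4 + 5*sqrt(5))*1 + P = (4 + 5*sqrt(5)) + P = 4 + P + 5*sqrt(5))
(V(z, 29) + 238) + 1951 = ((4 + 3 + 5*sqrt(5)) + 238) + 1951 = ((7 + 5*sqrt(5)) + 238) + 1951 = (245 + 5*sqrt(5)) + 1951 = 2196 + 5*sqrt(5)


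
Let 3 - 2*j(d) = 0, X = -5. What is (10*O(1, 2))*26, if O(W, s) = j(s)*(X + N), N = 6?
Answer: 390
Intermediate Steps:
j(d) = 3/2 (j(d) = 3/2 - ½*0 = 3/2 + 0 = 3/2)
O(W, s) = 3/2 (O(W, s) = 3*(-5 + 6)/2 = (3/2)*1 = 3/2)
(10*O(1, 2))*26 = (10*(3/2))*26 = 15*26 = 390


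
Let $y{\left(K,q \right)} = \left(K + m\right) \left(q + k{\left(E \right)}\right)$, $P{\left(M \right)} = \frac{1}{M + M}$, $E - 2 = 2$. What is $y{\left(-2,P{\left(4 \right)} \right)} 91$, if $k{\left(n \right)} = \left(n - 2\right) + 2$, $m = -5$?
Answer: $- \frac{21021}{8} \approx -2627.6$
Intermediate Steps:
$E = 4$ ($E = 2 + 2 = 4$)
$P{\left(M \right)} = \frac{1}{2 M}$
$k{\left(n \right)} = n$ ($k{\left(n \right)} = \left(-2 + n\right) + 2 = n$)
$y{\left(K,q \right)} = \left(-5 + K\right) \left(4 + q\right)$ ($y{\left(K,q \right)} = \left(K - 5\right) \left(q + 4\right) = \left(-5 + K\right) \left(4 + q\right)$)
$y{\left(-2,P{\left(4 \right)} \right)} 91 = \left(-20 - 5 \frac{1}{2 \cdot 4} + 4 \left(-2\right) - 2 \frac{1}{2 \cdot 4}\right) 91 = \left(-20 - 5 \cdot \frac{1}{2} \cdot \frac{1}{4} - 8 - 2 \cdot \frac{1}{2} \cdot \frac{1}{4}\right) 91 = \left(-20 - \frac{5}{8} - 8 - \frac{1}{4}\right) 91 = \left(- \frac{231}{8}\right) 91 = - \frac{21021}{8}$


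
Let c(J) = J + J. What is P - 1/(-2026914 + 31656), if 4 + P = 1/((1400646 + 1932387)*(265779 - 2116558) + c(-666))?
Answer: -16410881886683086489/4102720985729562354 ≈ -4.0000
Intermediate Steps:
c(J) = 2*J
P = -24674829936157/6168707484039 (P = -4 + 1/((1400646 + 1932387)*(265779 - 2116558) + 2*(-666)) = -4 + 1/(3333033*(-1850779) - 1332) = -4 + 1/(-6168707482707 - 1332) = -4 + 1/(-6168707484039) = -4 - 1/6168707484039 = -24674829936157/6168707484039 ≈ -4.0000)
P - 1/(-2026914 + 31656) = -24674829936157/6168707484039 - 1/(-2026914 + 31656) = -24674829936157/6168707484039 - 1/(-1995258) = -24674829936157/6168707484039 - 1*(-1/1995258) = -24674829936157/6168707484039 + 1/1995258 = -16410881886683086489/4102720985729562354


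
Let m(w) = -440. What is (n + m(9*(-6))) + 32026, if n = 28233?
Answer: 59819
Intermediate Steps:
(n + m(9*(-6))) + 32026 = (28233 - 440) + 32026 = 27793 + 32026 = 59819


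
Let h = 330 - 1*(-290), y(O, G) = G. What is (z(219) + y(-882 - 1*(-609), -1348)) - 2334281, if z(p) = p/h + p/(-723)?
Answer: -348989677661/149420 ≈ -2.3356e+6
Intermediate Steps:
h = 620 (h = 330 + 290 = 620)
z(p) = 103*p/448260 (z(p) = p/620 + p/(-723) = p*(1/620) + p*(-1/723) = p/620 - p/723 = 103*p/448260)
(z(219) + y(-882 - 1*(-609), -1348)) - 2334281 = ((103/448260)*219 - 1348) - 2334281 = (7519/149420 - 1348) - 2334281 = -201410641/149420 - 2334281 = -348989677661/149420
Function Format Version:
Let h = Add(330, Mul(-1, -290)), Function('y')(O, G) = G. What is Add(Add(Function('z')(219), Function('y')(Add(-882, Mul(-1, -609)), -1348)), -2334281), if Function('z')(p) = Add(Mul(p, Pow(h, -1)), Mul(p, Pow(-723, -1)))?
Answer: Rational(-348989677661, 149420) ≈ -2.3356e+6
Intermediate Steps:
h = 620 (h = Add(330, 290) = 620)
Function('z')(p) = Mul(Rational(103, 448260), p) (Function('z')(p) = Add(Mul(p, Pow(620, -1)), Mul(p, Pow(-723, -1))) = Add(Mul(p, Rational(1, 620)), Mul(p, Rational(-1, 723))) = Add(Mul(Rational(1, 620), p), Mul(Rational(-1, 723), p)) = Mul(Rational(103, 448260), p))
Add(Add(Function('z')(219), Function('y')(Add(-882, Mul(-1, -609)), -1348)), -2334281) = Add(Add(Mul(Rational(103, 448260), 219), -1348), -2334281) = Add(Add(Rational(7519, 149420), -1348), -2334281) = Add(Rational(-201410641, 149420), -2334281) = Rational(-348989677661, 149420)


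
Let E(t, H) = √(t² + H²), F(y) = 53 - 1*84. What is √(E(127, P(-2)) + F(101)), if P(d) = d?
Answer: √(-31 + √16133) ≈ 9.7988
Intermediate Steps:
F(y) = -31 (F(y) = 53 - 84 = -31)
E(t, H) = √(H² + t²)
√(E(127, P(-2)) + F(101)) = √(√((-2)² + 127²) - 31) = √(√(4 + 16129) - 31) = √(√16133 - 31) = √(-31 + √16133)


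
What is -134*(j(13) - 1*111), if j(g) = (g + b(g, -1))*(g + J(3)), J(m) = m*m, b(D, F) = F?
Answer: -20502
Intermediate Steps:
J(m) = m²
j(g) = (-1 + g)*(9 + g) (j(g) = (g - 1)*(g + 3²) = (-1 + g)*(g + 9) = (-1 + g)*(9 + g))
-134*(j(13) - 1*111) = -134*((-9 + 13² + 8*13) - 1*111) = -134*((-9 + 169 + 104) - 111) = -134*(264 - 111) = -134*153 = -20502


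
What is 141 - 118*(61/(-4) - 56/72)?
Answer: 36581/18 ≈ 2032.3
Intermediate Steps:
141 - 118*(61/(-4) - 56/72) = 141 - 118*(61*(-1/4) - 56*1/72) = 141 - 118*(-61/4 - 7/9) = 141 - 118*(-577/36) = 141 + 34043/18 = 36581/18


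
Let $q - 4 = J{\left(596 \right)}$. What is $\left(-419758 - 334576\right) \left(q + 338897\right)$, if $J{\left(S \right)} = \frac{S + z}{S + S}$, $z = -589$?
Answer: $- \frac{152364152612833}{596} \approx -2.5564 \cdot 10^{11}$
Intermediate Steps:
$J{\left(S \right)} = \frac{-589 + S}{2 S}$ ($J{\left(S \right)} = \frac{S - 589}{S + S} = \frac{-589 + S}{2 S}$)
$q = \frac{4775}{1192}$ ($q = 4 + \frac{-589 + 596}{2 \cdot 596} = 4 + \frac{1}{2} \cdot \frac{1}{596} \cdot 7 = 4 + \frac{7}{1192} = \frac{4775}{1192} \approx 4.0059$)
$\left(-419758 - 334576\right) \left(q + 338897\right) = \left(-419758 - 334576\right) \left(\frac{4775}{1192} + 338897\right) = \left(-754334\right) \frac{403969999}{1192} = - \frac{152364152612833}{596}$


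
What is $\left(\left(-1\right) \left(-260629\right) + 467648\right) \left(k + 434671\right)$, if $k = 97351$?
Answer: $387459386094$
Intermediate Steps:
$\left(\left(-1\right) \left(-260629\right) + 467648\right) \left(k + 434671\right) = \left(\left(-1\right) \left(-260629\right) + 467648\right) \left(97351 + 434671\right) = \left(260629 + 467648\right) 532022 = 728277 \cdot 532022 = 387459386094$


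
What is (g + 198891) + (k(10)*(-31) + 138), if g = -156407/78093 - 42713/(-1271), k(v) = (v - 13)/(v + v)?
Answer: 395169223224859/1985124060 ≈ 1.9907e+5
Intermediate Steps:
k(v) = (-13 + v)/(2*v) (k(v) = (-13 + v)/((2*v)) = (-13 + v)*(1/(2*v)) = (-13 + v)/(2*v))
g = 3136793012/99256203 (g = -156407*1/78093 - 42713*(-1/1271) = -156407/78093 + 42713/1271 = 3136793012/99256203 ≈ 31.603)
(g + 198891) + (k(10)*(-31) + 138) = (3136793012/99256203 + 198891) + (((½)*(-13 + 10)/10)*(-31) + 138) = 19744302263885/99256203 + (((½)*(⅒)*(-3))*(-31) + 138) = 19744302263885/99256203 + (-3/20*(-31) + 138) = 19744302263885/99256203 + (93/20 + 138) = 19744302263885/99256203 + 2853/20 = 395169223224859/1985124060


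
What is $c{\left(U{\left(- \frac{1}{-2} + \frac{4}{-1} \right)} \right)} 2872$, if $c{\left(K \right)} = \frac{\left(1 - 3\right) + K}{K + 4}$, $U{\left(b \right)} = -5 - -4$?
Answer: $-2872$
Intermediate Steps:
$U{\left(b \right)} = -1$ ($U{\left(b \right)} = -5 + 4 = -1$)
$c{\left(K \right)} = \frac{-2 + K}{4 + K}$
$c{\left(U{\left(- \frac{1}{-2} + \frac{4}{-1} \right)} \right)} 2872 = \frac{-2 - 1}{4 - 1} \cdot 2872 = \frac{1}{3} \left(-3\right) 2872 = \left(-1\right) 2872 = -2872$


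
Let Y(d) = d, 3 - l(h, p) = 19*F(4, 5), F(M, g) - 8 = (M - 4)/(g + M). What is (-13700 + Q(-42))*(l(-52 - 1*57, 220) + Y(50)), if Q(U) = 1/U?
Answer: 18988233/14 ≈ 1.3563e+6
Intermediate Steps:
F(M, g) = 8 + (-4 + M)/(M + g) (F(M, g) = 8 + (M - 4)/(g + M) = 8 + (-4 + M)/(M + g))
l(h, p) = -149 (l(h, p) = 3 - 19*(-4 + 8*5 + 9*4)/(4 + 5) = 3 - 19*(-4 + 40 + 36)/9 = 3 - 19*(1/9)*72 = 3 - 19*8 = 3 - 1*152 = 3 - 152 = -149)
(-13700 + Q(-42))*(l(-52 - 1*57, 220) + Y(50)) = (-13700 + 1/(-42))*(-149 + 50) = (-13700 - 1/42)*(-99) = -575401/42*(-99) = 18988233/14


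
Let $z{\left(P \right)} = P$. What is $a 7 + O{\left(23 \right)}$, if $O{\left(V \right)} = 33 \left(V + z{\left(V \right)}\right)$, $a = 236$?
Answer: $3170$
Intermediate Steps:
$O{\left(V \right)} = 66 V$ ($O{\left(V \right)} = 33 \left(V + V\right) = 33 \cdot 2 V = 66 V$)
$a 7 + O{\left(23 \right)} = 236 \cdot 7 + 66 \cdot 23 = 1652 + 1518 = 3170$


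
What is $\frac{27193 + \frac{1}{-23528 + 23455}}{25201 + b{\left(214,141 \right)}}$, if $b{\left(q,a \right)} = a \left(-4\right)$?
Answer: $\frac{1985088}{1798501} \approx 1.1037$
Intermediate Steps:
$b{\left(q,a \right)} = - 4 a$
$\frac{27193 + \frac{1}{-23528 + 23455}}{25201 + b{\left(214,141 \right)}} = \frac{27193 + \frac{1}{-23528 + 23455}}{25201 - 564} = \frac{27193 + \frac{1}{-73}}{25201 - 564} = \frac{27193 - \frac{1}{73}}{24637} = \frac{1985088}{73} \cdot \frac{1}{24637} = \frac{1985088}{1798501}$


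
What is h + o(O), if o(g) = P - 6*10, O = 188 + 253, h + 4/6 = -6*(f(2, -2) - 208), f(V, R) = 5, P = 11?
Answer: 3505/3 ≈ 1168.3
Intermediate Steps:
h = 3652/3 (h = -2/3 - 6*(5 - 208) = -2/3 - 6*(-203) = -2/3 + 1218 = 3652/3 ≈ 1217.3)
O = 441
o(g) = -49 (o(g) = 11 - 6*10 = 11 - 60 = -49)
h + o(O) = 3652/3 - 49 = 3505/3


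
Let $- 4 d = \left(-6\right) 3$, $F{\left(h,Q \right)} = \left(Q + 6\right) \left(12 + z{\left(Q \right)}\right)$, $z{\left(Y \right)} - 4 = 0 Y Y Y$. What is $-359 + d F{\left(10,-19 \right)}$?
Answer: $-1295$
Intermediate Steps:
$z{\left(Y \right)} = 4$ ($z{\left(Y \right)} = 4 + 0 Y Y Y = 4 + 0 Y^{2} Y = 4 + 0 Y = 4 + 0 = 4$)
$F{\left(h,Q \right)} = 96 + 16 Q$ ($F{\left(h,Q \right)} = \left(Q + 6\right) \left(12 + 4\right) = \left(6 + Q\right) 16 = 96 + 16 Q$)
$d = \frac{9}{2}$ ($d = - \frac{\left(-6\right) 3}{4} = \left(- \frac{1}{4}\right) \left(-18\right) = \frac{9}{2} \approx 4.5$)
$-359 + d F{\left(10,-19 \right)} = -359 + \frac{9 \left(96 + 16 \left(-19\right)\right)}{2} = -359 + \frac{9 \left(96 - 304\right)}{2} = -359 + \frac{9}{2} \left(-208\right) = -359 - 936 = -1295$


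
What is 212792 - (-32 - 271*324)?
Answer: 300628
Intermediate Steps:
212792 - (-32 - 271*324) = 212792 - (-32 - 87804) = 212792 - 1*(-87836) = 212792 + 87836 = 300628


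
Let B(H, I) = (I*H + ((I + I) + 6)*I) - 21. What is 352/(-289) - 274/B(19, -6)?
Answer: 44338/28611 ≈ 1.5497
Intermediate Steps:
B(H, I) = -21 + H*I + I*(6 + 2*I) (B(H, I) = (H*I + (2*I + 6)*I) - 21 = (H*I + (6 + 2*I)*I) - 21 = (H*I + I*(6 + 2*I)) - 21 = -21 + H*I + I*(6 + 2*I))
352/(-289) - 274/B(19, -6) = 352/(-289) - 274/(-21 + 2*(-6)² + 6*(-6) + 19*(-6)) = 352*(-1/289) - 274/(-21 + 2*36 - 36 - 114) = -352/289 - 274/(-21 + 72 - 36 - 114) = -352/289 - 274/(-99) = -352/289 - 274*(-1/99) = -352/289 + 274/99 = 44338/28611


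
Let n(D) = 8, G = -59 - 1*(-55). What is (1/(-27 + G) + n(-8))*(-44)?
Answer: -10868/31 ≈ -350.58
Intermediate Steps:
G = -4 (G = -59 + 55 = -4)
(1/(-27 + G) + n(-8))*(-44) = (1/(-27 - 4) + 8)*(-44) = (1/(-31) + 8)*(-44) = (-1/31 + 8)*(-44) = (247/31)*(-44) = -10868/31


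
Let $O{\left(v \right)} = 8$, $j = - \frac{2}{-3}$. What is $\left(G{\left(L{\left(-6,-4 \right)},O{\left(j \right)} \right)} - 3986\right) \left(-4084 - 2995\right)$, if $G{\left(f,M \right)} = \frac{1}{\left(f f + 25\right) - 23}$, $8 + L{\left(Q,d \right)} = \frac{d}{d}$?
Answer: $\frac{1439054515}{51} \approx 2.8217 \cdot 10^{7}$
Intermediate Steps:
$L{\left(Q,d \right)} = -7$ ($L{\left(Q,d \right)} = -8 + \frac{d}{d} = -8 + 1 = -7$)
$j = \frac{2}{3}$ ($j = \left(-2\right) \left(- \frac{1}{3}\right) = \frac{2}{3} \approx 0.66667$)
$G{\left(f,M \right)} = \frac{1}{2 + f^{2}}$ ($G{\left(f,M \right)} = \frac{1}{\left(f^{2} + 25\right) - 23} = \frac{1}{\left(25 + f^{2}\right) - 23} = \frac{1}{2 + f^{2}}$)
$\left(G{\left(L{\left(-6,-4 \right)},O{\left(j \right)} \right)} - 3986\right) \left(-4084 - 2995\right) = \left(\frac{1}{2 + \left(-7\right)^{2}} - 3986\right) \left(-4084 - 2995\right) = \left(\frac{1}{2 + 49} - 3986\right) \left(-7079\right) = \left(\frac{1}{51} - 3986\right) \left(-7079\right) = \left(- \frac{203285}{51}\right) \left(-7079\right) = \frac{1439054515}{51}$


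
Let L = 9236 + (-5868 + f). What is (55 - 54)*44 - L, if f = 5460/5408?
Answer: -345801/104 ≈ -3325.0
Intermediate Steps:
f = 105/104 (f = 5460*(1/5408) = 105/104 ≈ 1.0096)
L = 350377/104 (L = 9236 + (-5868 + 105/104) = 9236 - 610167/104 = 350377/104 ≈ 3369.0)
(55 - 54)*44 - L = (55 - 54)*44 - 1*350377/104 = 1*44 - 350377/104 = 44 - 350377/104 = -345801/104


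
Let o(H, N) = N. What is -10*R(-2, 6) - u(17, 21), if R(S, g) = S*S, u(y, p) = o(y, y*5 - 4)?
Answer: -121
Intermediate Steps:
u(y, p) = -4 + 5*y (u(y, p) = y*5 - 4 = 5*y - 4 = -4 + 5*y)
R(S, g) = S²
-10*R(-2, 6) - u(17, 21) = -10*(-2)² - (-4 + 5*17) = -10*4 - (-4 + 85) = -40 - 1*81 = -40 - 81 = -121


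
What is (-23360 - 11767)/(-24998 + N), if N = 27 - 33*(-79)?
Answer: 35127/22364 ≈ 1.5707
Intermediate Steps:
N = 2634 (N = 27 + 2607 = 2634)
(-23360 - 11767)/(-24998 + N) = (-23360 - 11767)/(-24998 + 2634) = -35127/(-22364) = -35127*(-1/22364) = 35127/22364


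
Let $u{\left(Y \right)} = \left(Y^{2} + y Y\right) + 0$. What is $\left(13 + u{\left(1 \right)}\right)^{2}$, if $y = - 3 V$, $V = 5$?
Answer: $1$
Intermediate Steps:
$y = -15$ ($y = \left(-3\right) 5 = -15$)
$u{\left(Y \right)} = Y^{2} - 15 Y$ ($u{\left(Y \right)} = \left(Y^{2} - 15 Y\right) + 0 = Y^{2} - 15 Y$)
$\left(13 + u{\left(1 \right)}\right)^{2} = \left(13 + 1 \left(-15 + 1\right)\right)^{2} = \left(13 + 1 \left(-14\right)\right)^{2} = \left(13 - 14\right)^{2} = \left(-1\right)^{2} = 1$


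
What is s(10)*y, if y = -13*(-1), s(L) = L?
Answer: 130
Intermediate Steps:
y = 13
s(10)*y = 10*13 = 130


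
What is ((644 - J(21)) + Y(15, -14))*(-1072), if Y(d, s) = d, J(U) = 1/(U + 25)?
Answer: -16247768/23 ≈ -7.0643e+5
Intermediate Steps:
J(U) = 1/(25 + U)
((644 - J(21)) + Y(15, -14))*(-1072) = ((644 - 1/(25 + 21)) + 15)*(-1072) = ((644 - 1/46) + 15)*(-1072) = (29623/46 + 15)*(-1072) = (30313/46)*(-1072) = -16247768/23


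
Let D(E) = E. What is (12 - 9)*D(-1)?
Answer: -3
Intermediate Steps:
(12 - 9)*D(-1) = (12 - 9)*(-1) = 3*(-1) = -3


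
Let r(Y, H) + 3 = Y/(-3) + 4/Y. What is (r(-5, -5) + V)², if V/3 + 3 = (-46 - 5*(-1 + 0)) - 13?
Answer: 6744409/225 ≈ 29975.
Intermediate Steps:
r(Y, H) = -3 + 4/Y - Y/3 (r(Y, H) = -3 + (Y/(-3) + 4/Y) = -3 + (Y*(-⅓) + 4/Y) = -3 + (-Y/3 + 4/Y) = -3 + (4/Y - Y/3) = -3 + 4/Y - Y/3)
V = -171 (V = -9 + 3*((-46 - 5*(-1 + 0)) - 13) = -9 + 3*((-46 - 5*(-1)) - 13) = -9 + 3*((-46 + 5) - 13) = -9 + 3*(-41 - 13) = -9 + 3*(-54) = -9 - 162 = -171)
(r(-5, -5) + V)² = ((-3 + 4/(-5) - ⅓*(-5)) - 171)² = ((-3 + 4*(-⅕) + 5/3) - 171)² = ((-3 - ⅘ + 5/3) - 171)² = (-32/15 - 171)² = (-2597/15)² = 6744409/225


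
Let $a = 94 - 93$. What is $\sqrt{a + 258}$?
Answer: $\sqrt{259} \approx 16.093$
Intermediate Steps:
$a = 1$
$\sqrt{a + 258} = \sqrt{1 + 258} = \sqrt{259}$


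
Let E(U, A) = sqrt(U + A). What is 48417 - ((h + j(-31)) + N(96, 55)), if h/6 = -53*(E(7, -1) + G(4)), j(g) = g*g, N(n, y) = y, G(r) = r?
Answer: 48673 + 318*sqrt(6) ≈ 49452.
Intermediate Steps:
E(U, A) = sqrt(A + U)
j(g) = g**2
h = -1272 - 318*sqrt(6) (h = 6*(-53*(sqrt(-1 + 7) + 4)) = 6*(-53*(sqrt(6) + 4)) = 6*(-53*(4 + sqrt(6))) = 6*(-212 - 53*sqrt(6)) = -1272 - 318*sqrt(6) ≈ -2050.9)
48417 - ((h + j(-31)) + N(96, 55)) = 48417 - (((-1272 - 318*sqrt(6)) + (-31)**2) + 55) = 48417 - (((-1272 - 318*sqrt(6)) + 961) + 55) = 48417 - ((-311 - 318*sqrt(6)) + 55) = 48417 - (-256 - 318*sqrt(6)) = 48417 + (256 + 318*sqrt(6)) = 48673 + 318*sqrt(6)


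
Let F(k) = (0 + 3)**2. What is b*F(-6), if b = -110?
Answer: -990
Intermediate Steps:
F(k) = 9 (F(k) = 3**2 = 9)
b*F(-6) = -110*9 = -990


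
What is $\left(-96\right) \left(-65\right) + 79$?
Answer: $6319$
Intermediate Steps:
$\left(-96\right) \left(-65\right) + 79 = 6240 + 79 = 6319$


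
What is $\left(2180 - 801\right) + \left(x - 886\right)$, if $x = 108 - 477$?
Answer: $124$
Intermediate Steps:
$x = -369$ ($x = 108 - 477 = -369$)
$\left(2180 - 801\right) + \left(x - 886\right) = \left(2180 - 801\right) - 1255 = 1379 - 1255 = 124$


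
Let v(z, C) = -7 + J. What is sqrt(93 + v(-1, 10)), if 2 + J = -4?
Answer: 4*sqrt(5) ≈ 8.9443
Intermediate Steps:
J = -6 (J = -2 - 4 = -6)
v(z, C) = -13 (v(z, C) = -7 - 6 = -13)
sqrt(93 + v(-1, 10)) = sqrt(93 - 13) = sqrt(80) = 4*sqrt(5)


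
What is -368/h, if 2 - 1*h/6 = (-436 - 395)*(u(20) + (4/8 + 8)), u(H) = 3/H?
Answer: -3680/431409 ≈ -0.0085302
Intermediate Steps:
h = 431409/10 (h = 12 - 6*(-436 - 395)*(3/20 + (4/8 + 8)) = 12 - (-4986)*(3*(1/20) + ((⅛)*4 + 8)) = 12 - (-4986)*(3/20 + (½ + 8)) = 12 - (-4986)*(3/20 + 17/2) = 12 - (-4986)*173/20 = 12 - 6*(-143763/20) = 12 + 431289/10 = 431409/10 ≈ 43141.)
-368/h = -368/431409/10 = -368*10/431409 = -3680/431409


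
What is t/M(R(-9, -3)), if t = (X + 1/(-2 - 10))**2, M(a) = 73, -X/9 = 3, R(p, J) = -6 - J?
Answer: 105625/10512 ≈ 10.048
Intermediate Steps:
X = -27 (X = -9*3 = -27)
t = 105625/144 (t = (-27 + 1/(-2 - 10))**2 = (-27 + 1/(-12))**2 = (-27 - 1/12)**2 = (-325/12)**2 = 105625/144 ≈ 733.51)
t/M(R(-9, -3)) = (105625/144)/73 = (105625/144)*(1/73) = 105625/10512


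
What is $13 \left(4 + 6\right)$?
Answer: $130$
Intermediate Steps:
$13 \left(4 + 6\right) = 13 \cdot 10 = 130$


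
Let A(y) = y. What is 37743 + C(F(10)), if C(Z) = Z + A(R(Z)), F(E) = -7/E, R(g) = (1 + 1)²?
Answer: 377463/10 ≈ 37746.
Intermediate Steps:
R(g) = 4 (R(g) = 2² = 4)
C(Z) = 4 + Z (C(Z) = Z + 4 = 4 + Z)
37743 + C(F(10)) = 37743 + (4 - 7/10) = 37743 + 33/10 = 377463/10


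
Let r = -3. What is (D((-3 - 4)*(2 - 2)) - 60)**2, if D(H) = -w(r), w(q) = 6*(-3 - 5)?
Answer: 144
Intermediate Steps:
w(q) = -48 (w(q) = 6*(-8) = -48)
D(H) = 48 (D(H) = -1*(-48) = 48)
(D((-3 - 4)*(2 - 2)) - 60)**2 = (48 - 60)**2 = (-12)**2 = 144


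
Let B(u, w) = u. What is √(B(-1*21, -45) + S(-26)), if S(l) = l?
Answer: I*√47 ≈ 6.8557*I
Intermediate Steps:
√(B(-1*21, -45) + S(-26)) = √(-1*21 - 26) = √(-21 - 26) = √(-47) = I*√47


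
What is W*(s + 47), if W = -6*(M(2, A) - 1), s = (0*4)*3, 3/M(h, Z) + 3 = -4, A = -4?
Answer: 2820/7 ≈ 402.86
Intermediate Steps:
M(h, Z) = -3/7 (M(h, Z) = 3/(-3 - 4) = 3/(-7) = 3*(-⅐) = -3/7)
s = 0 (s = 0*3 = 0)
W = 60/7 (W = -6*(-3/7 - 1) = -6*(-10/7) = 60/7 ≈ 8.5714)
W*(s + 47) = 60*(0 + 47)/7 = (60/7)*47 = 2820/7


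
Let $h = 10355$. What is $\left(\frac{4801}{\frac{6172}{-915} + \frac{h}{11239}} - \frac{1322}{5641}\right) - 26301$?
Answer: $- \frac{9164441611240514}{337852368403} \approx -27126.0$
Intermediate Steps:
$\left(\frac{4801}{\frac{6172}{-915} + \frac{h}{11239}} - \frac{1322}{5641}\right) - 26301 = \left(\frac{4801}{\frac{6172}{-915} + \frac{10355}{11239}} - \frac{1322}{5641}\right) - 26301 = \left(\frac{4801}{6172 \left(- \frac{1}{915}\right) + 10355 \cdot \frac{1}{11239}} - \frac{1322}{5641}\right) - 26301 = \left(\frac{4801}{- \frac{6172}{915} + \frac{10355}{11239}} - \frac{1322}{5641}\right) - 26301 = \left(\frac{4801}{- \frac{59892283}{10283685}} - \frac{1322}{5641}\right) - 26301 = \left(4801 \left(- \frac{10283685}{59892283}\right) - \frac{1322}{5641}\right) - 26301 = \left(- \frac{49371971685}{59892283} - \frac{1322}{5641}\right) - 26301 = - \frac{278586469873211}{337852368403} - 26301 = - \frac{9164441611240514}{337852368403}$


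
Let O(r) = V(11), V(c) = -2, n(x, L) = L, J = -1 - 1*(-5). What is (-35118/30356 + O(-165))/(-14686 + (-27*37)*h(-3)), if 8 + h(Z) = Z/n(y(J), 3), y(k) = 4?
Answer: 9583/17287742 ≈ 0.00055432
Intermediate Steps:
J = 4 (J = -1 + 5 = 4)
h(Z) = -8 + Z/3
O(r) = -2
(-35118/30356 + O(-165))/(-14686 + (-27*37)*h(-3)) = (-35118/30356 - 2)/(-14686 + (-27*37)*(-8 + (⅓)*(-3))) = (-35118*1/30356 - 2)/(-14686 - 999*(-8 - 1)) = (-17559/15178 - 2)/(-14686 - 999*(-9)) = -47915/(15178*(-14686 + 8991)) = -47915/15178/(-5695) = -47915/15178*(-1/5695) = 9583/17287742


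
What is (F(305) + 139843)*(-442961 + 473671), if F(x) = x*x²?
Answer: 875617892280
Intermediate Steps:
F(x) = x³
(F(305) + 139843)*(-442961 + 473671) = (305³ + 139843)*(-442961 + 473671) = (28372625 + 139843)*30710 = 28512468*30710 = 875617892280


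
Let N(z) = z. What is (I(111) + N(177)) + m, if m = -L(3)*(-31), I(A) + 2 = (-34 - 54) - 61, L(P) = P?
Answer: 119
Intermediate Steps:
I(A) = -151 (I(A) = -2 + ((-34 - 54) - 61) = -2 + (-88 - 61) = -2 - 149 = -151)
m = 93 (m = -1*3*(-31) = -3*(-31) = 93)
(I(111) + N(177)) + m = (-151 + 177) + 93 = 26 + 93 = 119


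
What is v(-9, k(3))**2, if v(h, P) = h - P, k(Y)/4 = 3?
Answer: 441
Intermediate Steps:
k(Y) = 12 (k(Y) = 4*3 = 12)
v(-9, k(3))**2 = (-9 - 1*12)**2 = (-9 - 12)**2 = (-21)**2 = 441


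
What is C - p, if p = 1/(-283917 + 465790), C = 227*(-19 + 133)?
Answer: 4706509493/181873 ≈ 25878.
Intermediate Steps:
C = 25878 (C = 227*114 = 25878)
p = 1/181873 ≈ 5.4983e-6
C - p = 25878 - 1*1/181873 = 25878 - 1/181873 = 4706509493/181873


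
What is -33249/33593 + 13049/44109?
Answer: -1028225084/1481753637 ≈ -0.69392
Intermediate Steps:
-33249/33593 + 13049/44109 = -1028225084/1481753637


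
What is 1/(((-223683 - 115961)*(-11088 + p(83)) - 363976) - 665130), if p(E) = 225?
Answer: 1/3688523666 ≈ 2.7111e-10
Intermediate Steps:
1/(((-223683 - 115961)*(-11088 + p(83)) - 363976) - 665130) = 1/(((-223683 - 115961)*(-11088 + 225) - 363976) - 665130) = 1/((-339644*(-10863) - 363976) - 665130) = 1/((3689552772 - 363976) - 665130) = 1/(3689188796 - 665130) = 1/3688523666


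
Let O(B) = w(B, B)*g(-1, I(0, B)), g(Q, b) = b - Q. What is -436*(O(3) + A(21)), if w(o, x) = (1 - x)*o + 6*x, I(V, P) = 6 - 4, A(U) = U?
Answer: -24852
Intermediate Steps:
I(V, P) = 2
w(o, x) = 6*x + o*(1 - x) (w(o, x) = o*(1 - x) + 6*x = 6*x + o*(1 - x))
O(B) = -3*B² + 21*B (O(B) = (B + 6*B - B*B)*(2 - 1*(-1)) = (B + 6*B - B²)*(2 + 1) = (-B² + 7*B)*3 = -3*B² + 21*B)
-436*(O(3) + A(21)) = -436*(3*3*(7 - 1*3) + 21) = -436*(3*3*(7 - 3) + 21) = -436*(3*3*4 + 21) = -436*(36 + 21) = -436*57 = -24852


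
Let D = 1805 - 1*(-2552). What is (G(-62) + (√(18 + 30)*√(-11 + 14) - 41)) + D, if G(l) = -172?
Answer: 4156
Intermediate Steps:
D = 4357 (D = 1805 + 2552 = 4357)
(G(-62) + (√(18 + 30)*√(-11 + 14) - 41)) + D = (-172 + (√(18 + 30)*√(-11 + 14) - 41)) + 4357 = (-172 + (√48*√3 - 41)) + 4357 = (-172 + ((4*√3)*√3 - 41)) + 4357 = (-172 + (12 - 41)) + 4357 = (-172 - 29) + 4357 = -201 + 4357 = 4156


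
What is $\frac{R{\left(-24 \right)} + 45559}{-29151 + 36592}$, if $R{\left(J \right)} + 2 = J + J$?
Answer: $\frac{45509}{7441} \approx 6.116$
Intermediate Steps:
$R{\left(J \right)} = -2 + 2 J$ ($R{\left(J \right)} = -2 + \left(J + J\right) = -2 + 2 J$)
$\frac{R{\left(-24 \right)} + 45559}{-29151 + 36592} = \frac{\left(-2 + 2 \left(-24\right)\right) + 45559}{-29151 + 36592} = \frac{\left(-2 - 48\right) + 45559}{7441} = \left(-50 + 45559\right) \frac{1}{7441} = 45509 \cdot \frac{1}{7441} = \frac{45509}{7441}$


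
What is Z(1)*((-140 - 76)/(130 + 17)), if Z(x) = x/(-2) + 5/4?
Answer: -54/49 ≈ -1.1020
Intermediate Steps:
Z(x) = 5/4 - x/2 (Z(x) = x*(-½) + 5*(¼) = -x/2 + 5/4 = 5/4 - x/2)
Z(1)*((-140 - 76)/(130 + 17)) = (5/4 - ½*1)*((-140 - 76)/(130 + 17)) = (5/4 - ½)*(-216/147) = 3*(-216*1/147)/4 = (¾)*(-72/49) = -54/49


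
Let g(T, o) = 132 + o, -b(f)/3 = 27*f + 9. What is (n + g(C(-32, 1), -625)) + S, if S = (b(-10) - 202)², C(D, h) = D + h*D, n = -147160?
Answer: 189908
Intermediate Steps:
C(D, h) = D + D*h
b(f) = -27 - 81*f (b(f) = -3*(27*f + 9) = -3*(9 + 27*f) = -27 - 81*f)
S = 337561 (S = ((-27 - 81*(-10)) - 202)² = ((-27 + 810) - 202)² = (783 - 202)² = 581² = 337561)
(n + g(C(-32, 1), -625)) + S = (-147160 + (132 - 625)) + 337561 = (-147160 - 493) + 337561 = -147653 + 337561 = 189908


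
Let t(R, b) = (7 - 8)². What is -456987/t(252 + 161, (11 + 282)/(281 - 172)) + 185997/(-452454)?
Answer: -68921927365/150818 ≈ -4.5699e+5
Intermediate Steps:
t(R, b) = 1 (t(R, b) = (-1)² = 1)
-456987/t(252 + 161, (11 + 282)/(281 - 172)) + 185997/(-452454) = -456987/1 + 185997/(-452454) = -456987*1 + 185997*(-1/452454) = -456987 - 61999/150818 = -68921927365/150818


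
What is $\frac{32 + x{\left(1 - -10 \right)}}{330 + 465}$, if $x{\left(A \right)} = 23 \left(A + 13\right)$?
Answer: $\frac{584}{795} \approx 0.73459$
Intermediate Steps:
$x{\left(A \right)} = 299 + 23 A$ ($x{\left(A \right)} = 23 \left(13 + A\right) = 299 + 23 A$)
$\frac{32 + x{\left(1 - -10 \right)}}{330 + 465} = \frac{32 + \left(299 + 23 \left(1 - -10\right)\right)}{330 + 465} = \frac{32 + \left(299 + 23 \left(1 + 10\right)\right)}{795} = \left(32 + \left(299 + 23 \cdot 11\right)\right) \frac{1}{795} = \left(32 + \left(299 + 253\right)\right) \frac{1}{795} = \left(32 + 552\right) \frac{1}{795} = 584 \cdot \frac{1}{795} = \frac{584}{795}$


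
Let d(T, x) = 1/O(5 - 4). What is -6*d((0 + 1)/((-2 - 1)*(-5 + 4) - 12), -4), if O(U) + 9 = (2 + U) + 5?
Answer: 6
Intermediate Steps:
O(U) = -2 + U (O(U) = -9 + ((2 + U) + 5) = -9 + (7 + U) = -2 + U)
d(T, x) = -1 (d(T, x) = 1/(-2 + (5 - 4)) = 1/(-2 + 1) = 1/(-1) = -1)
-6*d((0 + 1)/((-2 - 1)*(-5 + 4) - 12), -4) = -6*(-1) = 6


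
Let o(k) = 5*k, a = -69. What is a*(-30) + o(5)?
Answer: 2095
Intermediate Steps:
a*(-30) + o(5) = -69*(-30) + 5*5 = 2070 + 25 = 2095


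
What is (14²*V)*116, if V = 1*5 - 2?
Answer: 68208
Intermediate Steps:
V = 3 (V = 5 - 2 = 3)
(14²*V)*116 = (14²*3)*116 = (196*3)*116 = 588*116 = 68208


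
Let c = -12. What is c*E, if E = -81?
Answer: 972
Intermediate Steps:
c*E = -12*(-81) = 972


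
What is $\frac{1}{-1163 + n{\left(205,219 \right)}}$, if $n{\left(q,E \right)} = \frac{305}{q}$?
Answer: $- \frac{41}{47622} \approx -0.00086095$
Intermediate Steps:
$\frac{1}{-1163 + n{\left(205,219 \right)}} = \frac{1}{-1163 + \frac{305}{205}} = \frac{1}{-1163 + 305 \cdot \frac{1}{205}} = \frac{1}{-1163 + \frac{61}{41}} = \frac{1}{- \frac{47622}{41}} = - \frac{41}{47622}$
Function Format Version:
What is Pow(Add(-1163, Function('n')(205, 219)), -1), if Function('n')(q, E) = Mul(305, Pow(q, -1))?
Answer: Rational(-41, 47622) ≈ -0.00086095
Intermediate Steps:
Pow(Add(-1163, Function('n')(205, 219)), -1) = Pow(Add(-1163, Mul(305, Pow(205, -1))), -1) = Pow(Add(-1163, Mul(305, Rational(1, 205))), -1) = Pow(Add(-1163, Rational(61, 41)), -1) = Pow(Rational(-47622, 41), -1) = Rational(-41, 47622)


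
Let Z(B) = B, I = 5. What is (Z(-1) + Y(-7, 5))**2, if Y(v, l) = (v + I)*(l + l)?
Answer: 441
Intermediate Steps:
Y(v, l) = 2*l*(5 + v) (Y(v, l) = (v + 5)*(l + l) = (5 + v)*(2*l) = 2*l*(5 + v))
(Z(-1) + Y(-7, 5))**2 = (-1 + 2*5*(5 - 7))**2 = (-1 + 2*5*(-2))**2 = (-1 - 20)**2 = (-21)**2 = 441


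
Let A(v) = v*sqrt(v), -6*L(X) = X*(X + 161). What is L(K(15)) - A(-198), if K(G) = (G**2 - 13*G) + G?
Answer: -1545 + 594*I*sqrt(22) ≈ -1545.0 + 2786.1*I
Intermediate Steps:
K(G) = G**2 - 12*G
L(X) = -X*(161 + X)/6 (L(X) = -X*(X + 161)/6 = -X*(161 + X)/6)
A(v) = v**(3/2)
L(K(15)) - A(-198) = -15*(-12 + 15)*(161 + 15*(-12 + 15))/6 - (-198)**(3/2) = -15*3*(161 + 15*3)/6 - (-594)*I*sqrt(22) = -1/6*45*(161 + 45) + 594*I*sqrt(22) = -1/6*45*206 + 594*I*sqrt(22) = -1545 + 594*I*sqrt(22)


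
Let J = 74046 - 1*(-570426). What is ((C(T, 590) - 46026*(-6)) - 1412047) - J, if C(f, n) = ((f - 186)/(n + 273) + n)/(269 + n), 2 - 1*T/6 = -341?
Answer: -1319812847029/741317 ≈ -1.7804e+6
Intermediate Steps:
T = 2058 (T = 12 - 6*(-341) = 12 + 2046 = 2058)
J = 644472 (J = 74046 + 570426 = 644472)
C(f, n) = (n + (-186 + f)/(273 + n))/(269 + n) (C(f, n) = ((-186 + f)/(273 + n) + n)/(269 + n) = (n + (-186 + f)/(273 + n))/(269 + n))
((C(T, 590) - 46026*(-6)) - 1412047) - J = (((-186 + 2058 + 590**2 + 273*590)/(73437 + 590**2 + 542*590) - 46026*(-6)) - 1412047) - 1*644472 = (((-186 + 2058 + 348100 + 161070)/(73437 + 348100 + 319780) + 276156) - 1412047) - 644472 = ((511042/741317 + 276156) - 1412047) - 644472 = (204719648494/741317 - 1412047) - 644472 = -842054797405/741317 - 644472 = -1319812847029/741317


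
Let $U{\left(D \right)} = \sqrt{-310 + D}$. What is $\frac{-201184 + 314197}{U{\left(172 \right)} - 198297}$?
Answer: $- \frac{7470046287}{13107233449} - \frac{37671 i \sqrt{138}}{13107233449} \approx -0.56992 - 3.3763 \cdot 10^{-5} i$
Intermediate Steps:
$\frac{-201184 + 314197}{U{\left(172 \right)} - 198297} = \frac{-201184 + 314197}{\sqrt{-310 + 172} - 198297} = \frac{113013}{\sqrt{-138} - 198297} = \frac{113013}{i \sqrt{138} - 198297} = \frac{113013}{-198297 + i \sqrt{138}}$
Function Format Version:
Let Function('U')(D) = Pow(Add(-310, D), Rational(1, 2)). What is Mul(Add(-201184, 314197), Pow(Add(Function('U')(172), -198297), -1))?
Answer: Add(Rational(-7470046287, 13107233449), Mul(Rational(-37671, 13107233449), I, Pow(138, Rational(1, 2)))) ≈ Add(-0.56992, Mul(-3.3763e-5, I))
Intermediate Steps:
Mul(Add(-201184, 314197), Pow(Add(Function('U')(172), -198297), -1)) = Mul(Add(-201184, 314197), Pow(Add(Pow(Add(-310, 172), Rational(1, 2)), -198297), -1)) = Mul(113013, Pow(Add(Pow(-138, Rational(1, 2)), -198297), -1)) = Mul(113013, Pow(Add(Mul(I, Pow(138, Rational(1, 2))), -198297), -1)) = Mul(113013, Pow(Add(-198297, Mul(I, Pow(138, Rational(1, 2)))), -1))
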